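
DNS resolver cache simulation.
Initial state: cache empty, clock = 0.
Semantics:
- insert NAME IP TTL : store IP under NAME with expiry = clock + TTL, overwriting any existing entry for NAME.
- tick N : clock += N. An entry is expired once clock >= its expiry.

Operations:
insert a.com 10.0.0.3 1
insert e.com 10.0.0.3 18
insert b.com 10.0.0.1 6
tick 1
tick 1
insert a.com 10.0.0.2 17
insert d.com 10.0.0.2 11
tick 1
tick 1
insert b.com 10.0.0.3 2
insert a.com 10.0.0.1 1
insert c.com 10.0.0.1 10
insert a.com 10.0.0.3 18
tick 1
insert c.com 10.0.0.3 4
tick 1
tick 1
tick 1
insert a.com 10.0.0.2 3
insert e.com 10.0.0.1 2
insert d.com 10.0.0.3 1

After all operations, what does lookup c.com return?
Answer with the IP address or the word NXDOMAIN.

Op 1: insert a.com -> 10.0.0.3 (expiry=0+1=1). clock=0
Op 2: insert e.com -> 10.0.0.3 (expiry=0+18=18). clock=0
Op 3: insert b.com -> 10.0.0.1 (expiry=0+6=6). clock=0
Op 4: tick 1 -> clock=1. purged={a.com}
Op 5: tick 1 -> clock=2.
Op 6: insert a.com -> 10.0.0.2 (expiry=2+17=19). clock=2
Op 7: insert d.com -> 10.0.0.2 (expiry=2+11=13). clock=2
Op 8: tick 1 -> clock=3.
Op 9: tick 1 -> clock=4.
Op 10: insert b.com -> 10.0.0.3 (expiry=4+2=6). clock=4
Op 11: insert a.com -> 10.0.0.1 (expiry=4+1=5). clock=4
Op 12: insert c.com -> 10.0.0.1 (expiry=4+10=14). clock=4
Op 13: insert a.com -> 10.0.0.3 (expiry=4+18=22). clock=4
Op 14: tick 1 -> clock=5.
Op 15: insert c.com -> 10.0.0.3 (expiry=5+4=9). clock=5
Op 16: tick 1 -> clock=6. purged={b.com}
Op 17: tick 1 -> clock=7.
Op 18: tick 1 -> clock=8.
Op 19: insert a.com -> 10.0.0.2 (expiry=8+3=11). clock=8
Op 20: insert e.com -> 10.0.0.1 (expiry=8+2=10). clock=8
Op 21: insert d.com -> 10.0.0.3 (expiry=8+1=9). clock=8
lookup c.com: present, ip=10.0.0.3 expiry=9 > clock=8

Answer: 10.0.0.3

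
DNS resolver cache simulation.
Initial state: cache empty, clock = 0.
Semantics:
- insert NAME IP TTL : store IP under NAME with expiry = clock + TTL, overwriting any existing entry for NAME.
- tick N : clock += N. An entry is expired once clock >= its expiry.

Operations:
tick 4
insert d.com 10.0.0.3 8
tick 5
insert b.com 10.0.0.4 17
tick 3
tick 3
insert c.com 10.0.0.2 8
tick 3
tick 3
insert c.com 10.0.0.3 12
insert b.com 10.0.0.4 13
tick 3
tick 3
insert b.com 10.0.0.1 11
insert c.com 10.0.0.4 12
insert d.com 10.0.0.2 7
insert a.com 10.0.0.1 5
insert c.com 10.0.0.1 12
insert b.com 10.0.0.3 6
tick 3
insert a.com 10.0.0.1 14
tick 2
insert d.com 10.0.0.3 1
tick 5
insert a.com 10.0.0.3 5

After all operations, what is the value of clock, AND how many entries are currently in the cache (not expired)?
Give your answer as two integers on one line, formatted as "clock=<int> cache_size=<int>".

Op 1: tick 4 -> clock=4.
Op 2: insert d.com -> 10.0.0.3 (expiry=4+8=12). clock=4
Op 3: tick 5 -> clock=9.
Op 4: insert b.com -> 10.0.0.4 (expiry=9+17=26). clock=9
Op 5: tick 3 -> clock=12. purged={d.com}
Op 6: tick 3 -> clock=15.
Op 7: insert c.com -> 10.0.0.2 (expiry=15+8=23). clock=15
Op 8: tick 3 -> clock=18.
Op 9: tick 3 -> clock=21.
Op 10: insert c.com -> 10.0.0.3 (expiry=21+12=33). clock=21
Op 11: insert b.com -> 10.0.0.4 (expiry=21+13=34). clock=21
Op 12: tick 3 -> clock=24.
Op 13: tick 3 -> clock=27.
Op 14: insert b.com -> 10.0.0.1 (expiry=27+11=38). clock=27
Op 15: insert c.com -> 10.0.0.4 (expiry=27+12=39). clock=27
Op 16: insert d.com -> 10.0.0.2 (expiry=27+7=34). clock=27
Op 17: insert a.com -> 10.0.0.1 (expiry=27+5=32). clock=27
Op 18: insert c.com -> 10.0.0.1 (expiry=27+12=39). clock=27
Op 19: insert b.com -> 10.0.0.3 (expiry=27+6=33). clock=27
Op 20: tick 3 -> clock=30.
Op 21: insert a.com -> 10.0.0.1 (expiry=30+14=44). clock=30
Op 22: tick 2 -> clock=32.
Op 23: insert d.com -> 10.0.0.3 (expiry=32+1=33). clock=32
Op 24: tick 5 -> clock=37. purged={b.com,d.com}
Op 25: insert a.com -> 10.0.0.3 (expiry=37+5=42). clock=37
Final clock = 37
Final cache (unexpired): {a.com,c.com} -> size=2

Answer: clock=37 cache_size=2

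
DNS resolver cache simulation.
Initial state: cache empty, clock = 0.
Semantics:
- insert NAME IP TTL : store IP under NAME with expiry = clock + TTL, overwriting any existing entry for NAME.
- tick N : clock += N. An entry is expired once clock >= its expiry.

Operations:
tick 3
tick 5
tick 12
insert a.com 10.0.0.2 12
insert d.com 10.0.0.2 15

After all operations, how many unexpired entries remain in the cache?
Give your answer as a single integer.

Answer: 2

Derivation:
Op 1: tick 3 -> clock=3.
Op 2: tick 5 -> clock=8.
Op 3: tick 12 -> clock=20.
Op 4: insert a.com -> 10.0.0.2 (expiry=20+12=32). clock=20
Op 5: insert d.com -> 10.0.0.2 (expiry=20+15=35). clock=20
Final cache (unexpired): {a.com,d.com} -> size=2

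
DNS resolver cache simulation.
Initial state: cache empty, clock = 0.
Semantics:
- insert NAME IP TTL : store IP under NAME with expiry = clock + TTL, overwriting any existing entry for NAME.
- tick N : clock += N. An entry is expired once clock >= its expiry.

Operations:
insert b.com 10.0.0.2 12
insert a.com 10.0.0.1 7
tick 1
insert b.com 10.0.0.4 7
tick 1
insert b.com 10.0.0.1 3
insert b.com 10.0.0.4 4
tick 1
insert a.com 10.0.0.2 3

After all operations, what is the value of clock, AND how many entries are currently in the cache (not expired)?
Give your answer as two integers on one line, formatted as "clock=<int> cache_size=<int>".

Op 1: insert b.com -> 10.0.0.2 (expiry=0+12=12). clock=0
Op 2: insert a.com -> 10.0.0.1 (expiry=0+7=7). clock=0
Op 3: tick 1 -> clock=1.
Op 4: insert b.com -> 10.0.0.4 (expiry=1+7=8). clock=1
Op 5: tick 1 -> clock=2.
Op 6: insert b.com -> 10.0.0.1 (expiry=2+3=5). clock=2
Op 7: insert b.com -> 10.0.0.4 (expiry=2+4=6). clock=2
Op 8: tick 1 -> clock=3.
Op 9: insert a.com -> 10.0.0.2 (expiry=3+3=6). clock=3
Final clock = 3
Final cache (unexpired): {a.com,b.com} -> size=2

Answer: clock=3 cache_size=2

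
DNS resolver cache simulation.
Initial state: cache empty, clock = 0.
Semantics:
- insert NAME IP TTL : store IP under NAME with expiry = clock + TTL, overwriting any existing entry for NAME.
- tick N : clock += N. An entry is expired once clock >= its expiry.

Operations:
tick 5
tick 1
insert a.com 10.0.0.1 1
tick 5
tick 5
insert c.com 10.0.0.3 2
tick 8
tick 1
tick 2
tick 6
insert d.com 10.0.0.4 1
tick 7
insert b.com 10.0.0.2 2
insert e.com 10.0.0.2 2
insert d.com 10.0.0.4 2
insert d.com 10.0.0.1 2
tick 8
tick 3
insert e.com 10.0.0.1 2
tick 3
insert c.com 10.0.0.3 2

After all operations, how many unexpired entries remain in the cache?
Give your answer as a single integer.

Answer: 1

Derivation:
Op 1: tick 5 -> clock=5.
Op 2: tick 1 -> clock=6.
Op 3: insert a.com -> 10.0.0.1 (expiry=6+1=7). clock=6
Op 4: tick 5 -> clock=11. purged={a.com}
Op 5: tick 5 -> clock=16.
Op 6: insert c.com -> 10.0.0.3 (expiry=16+2=18). clock=16
Op 7: tick 8 -> clock=24. purged={c.com}
Op 8: tick 1 -> clock=25.
Op 9: tick 2 -> clock=27.
Op 10: tick 6 -> clock=33.
Op 11: insert d.com -> 10.0.0.4 (expiry=33+1=34). clock=33
Op 12: tick 7 -> clock=40. purged={d.com}
Op 13: insert b.com -> 10.0.0.2 (expiry=40+2=42). clock=40
Op 14: insert e.com -> 10.0.0.2 (expiry=40+2=42). clock=40
Op 15: insert d.com -> 10.0.0.4 (expiry=40+2=42). clock=40
Op 16: insert d.com -> 10.0.0.1 (expiry=40+2=42). clock=40
Op 17: tick 8 -> clock=48. purged={b.com,d.com,e.com}
Op 18: tick 3 -> clock=51.
Op 19: insert e.com -> 10.0.0.1 (expiry=51+2=53). clock=51
Op 20: tick 3 -> clock=54. purged={e.com}
Op 21: insert c.com -> 10.0.0.3 (expiry=54+2=56). clock=54
Final cache (unexpired): {c.com} -> size=1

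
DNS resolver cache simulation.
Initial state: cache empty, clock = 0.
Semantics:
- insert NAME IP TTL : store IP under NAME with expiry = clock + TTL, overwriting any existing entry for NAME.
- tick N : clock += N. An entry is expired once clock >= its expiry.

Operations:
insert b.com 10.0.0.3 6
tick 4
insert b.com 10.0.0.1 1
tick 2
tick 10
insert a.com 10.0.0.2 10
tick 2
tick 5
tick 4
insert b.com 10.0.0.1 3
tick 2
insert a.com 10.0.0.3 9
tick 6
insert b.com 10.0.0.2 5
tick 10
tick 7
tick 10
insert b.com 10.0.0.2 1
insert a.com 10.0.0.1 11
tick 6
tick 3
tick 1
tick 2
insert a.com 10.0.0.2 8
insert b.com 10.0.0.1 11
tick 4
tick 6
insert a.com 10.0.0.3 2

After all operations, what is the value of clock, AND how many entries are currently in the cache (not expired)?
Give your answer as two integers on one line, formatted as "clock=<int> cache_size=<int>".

Answer: clock=84 cache_size=2

Derivation:
Op 1: insert b.com -> 10.0.0.3 (expiry=0+6=6). clock=0
Op 2: tick 4 -> clock=4.
Op 3: insert b.com -> 10.0.0.1 (expiry=4+1=5). clock=4
Op 4: tick 2 -> clock=6. purged={b.com}
Op 5: tick 10 -> clock=16.
Op 6: insert a.com -> 10.0.0.2 (expiry=16+10=26). clock=16
Op 7: tick 2 -> clock=18.
Op 8: tick 5 -> clock=23.
Op 9: tick 4 -> clock=27. purged={a.com}
Op 10: insert b.com -> 10.0.0.1 (expiry=27+3=30). clock=27
Op 11: tick 2 -> clock=29.
Op 12: insert a.com -> 10.0.0.3 (expiry=29+9=38). clock=29
Op 13: tick 6 -> clock=35. purged={b.com}
Op 14: insert b.com -> 10.0.0.2 (expiry=35+5=40). clock=35
Op 15: tick 10 -> clock=45. purged={a.com,b.com}
Op 16: tick 7 -> clock=52.
Op 17: tick 10 -> clock=62.
Op 18: insert b.com -> 10.0.0.2 (expiry=62+1=63). clock=62
Op 19: insert a.com -> 10.0.0.1 (expiry=62+11=73). clock=62
Op 20: tick 6 -> clock=68. purged={b.com}
Op 21: tick 3 -> clock=71.
Op 22: tick 1 -> clock=72.
Op 23: tick 2 -> clock=74. purged={a.com}
Op 24: insert a.com -> 10.0.0.2 (expiry=74+8=82). clock=74
Op 25: insert b.com -> 10.0.0.1 (expiry=74+11=85). clock=74
Op 26: tick 4 -> clock=78.
Op 27: tick 6 -> clock=84. purged={a.com}
Op 28: insert a.com -> 10.0.0.3 (expiry=84+2=86). clock=84
Final clock = 84
Final cache (unexpired): {a.com,b.com} -> size=2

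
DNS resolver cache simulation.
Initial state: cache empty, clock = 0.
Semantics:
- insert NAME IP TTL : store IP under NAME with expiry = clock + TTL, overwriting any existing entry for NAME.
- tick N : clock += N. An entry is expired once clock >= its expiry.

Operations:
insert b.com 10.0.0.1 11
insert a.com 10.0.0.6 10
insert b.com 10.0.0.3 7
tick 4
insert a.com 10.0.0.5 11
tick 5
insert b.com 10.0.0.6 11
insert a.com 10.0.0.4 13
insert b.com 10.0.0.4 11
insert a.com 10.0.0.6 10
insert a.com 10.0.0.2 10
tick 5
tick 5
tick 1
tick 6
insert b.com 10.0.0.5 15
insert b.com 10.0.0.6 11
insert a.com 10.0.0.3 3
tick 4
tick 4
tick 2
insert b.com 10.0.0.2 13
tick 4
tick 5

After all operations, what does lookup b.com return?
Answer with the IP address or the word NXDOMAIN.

Answer: 10.0.0.2

Derivation:
Op 1: insert b.com -> 10.0.0.1 (expiry=0+11=11). clock=0
Op 2: insert a.com -> 10.0.0.6 (expiry=0+10=10). clock=0
Op 3: insert b.com -> 10.0.0.3 (expiry=0+7=7). clock=0
Op 4: tick 4 -> clock=4.
Op 5: insert a.com -> 10.0.0.5 (expiry=4+11=15). clock=4
Op 6: tick 5 -> clock=9. purged={b.com}
Op 7: insert b.com -> 10.0.0.6 (expiry=9+11=20). clock=9
Op 8: insert a.com -> 10.0.0.4 (expiry=9+13=22). clock=9
Op 9: insert b.com -> 10.0.0.4 (expiry=9+11=20). clock=9
Op 10: insert a.com -> 10.0.0.6 (expiry=9+10=19). clock=9
Op 11: insert a.com -> 10.0.0.2 (expiry=9+10=19). clock=9
Op 12: tick 5 -> clock=14.
Op 13: tick 5 -> clock=19. purged={a.com}
Op 14: tick 1 -> clock=20. purged={b.com}
Op 15: tick 6 -> clock=26.
Op 16: insert b.com -> 10.0.0.5 (expiry=26+15=41). clock=26
Op 17: insert b.com -> 10.0.0.6 (expiry=26+11=37). clock=26
Op 18: insert a.com -> 10.0.0.3 (expiry=26+3=29). clock=26
Op 19: tick 4 -> clock=30. purged={a.com}
Op 20: tick 4 -> clock=34.
Op 21: tick 2 -> clock=36.
Op 22: insert b.com -> 10.0.0.2 (expiry=36+13=49). clock=36
Op 23: tick 4 -> clock=40.
Op 24: tick 5 -> clock=45.
lookup b.com: present, ip=10.0.0.2 expiry=49 > clock=45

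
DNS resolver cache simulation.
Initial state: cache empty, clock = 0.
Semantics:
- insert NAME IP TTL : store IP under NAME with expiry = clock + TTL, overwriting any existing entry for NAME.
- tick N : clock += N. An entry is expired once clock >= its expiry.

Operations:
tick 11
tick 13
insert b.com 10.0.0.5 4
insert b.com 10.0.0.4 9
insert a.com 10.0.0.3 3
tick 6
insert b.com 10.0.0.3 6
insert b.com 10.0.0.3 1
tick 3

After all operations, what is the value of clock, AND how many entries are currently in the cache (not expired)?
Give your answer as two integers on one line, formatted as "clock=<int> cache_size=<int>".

Answer: clock=33 cache_size=0

Derivation:
Op 1: tick 11 -> clock=11.
Op 2: tick 13 -> clock=24.
Op 3: insert b.com -> 10.0.0.5 (expiry=24+4=28). clock=24
Op 4: insert b.com -> 10.0.0.4 (expiry=24+9=33). clock=24
Op 5: insert a.com -> 10.0.0.3 (expiry=24+3=27). clock=24
Op 6: tick 6 -> clock=30. purged={a.com}
Op 7: insert b.com -> 10.0.0.3 (expiry=30+6=36). clock=30
Op 8: insert b.com -> 10.0.0.3 (expiry=30+1=31). clock=30
Op 9: tick 3 -> clock=33. purged={b.com}
Final clock = 33
Final cache (unexpired): {} -> size=0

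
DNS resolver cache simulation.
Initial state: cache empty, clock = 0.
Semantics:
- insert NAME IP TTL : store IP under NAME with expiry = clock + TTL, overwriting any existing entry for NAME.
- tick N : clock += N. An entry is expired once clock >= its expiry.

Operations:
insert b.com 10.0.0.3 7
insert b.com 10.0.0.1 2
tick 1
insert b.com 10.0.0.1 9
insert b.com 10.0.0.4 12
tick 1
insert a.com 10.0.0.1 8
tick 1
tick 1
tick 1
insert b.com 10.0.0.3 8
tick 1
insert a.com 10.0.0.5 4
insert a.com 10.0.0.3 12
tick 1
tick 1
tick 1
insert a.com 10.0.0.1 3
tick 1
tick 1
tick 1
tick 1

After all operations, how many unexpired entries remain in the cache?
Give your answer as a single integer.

Answer: 0

Derivation:
Op 1: insert b.com -> 10.0.0.3 (expiry=0+7=7). clock=0
Op 2: insert b.com -> 10.0.0.1 (expiry=0+2=2). clock=0
Op 3: tick 1 -> clock=1.
Op 4: insert b.com -> 10.0.0.1 (expiry=1+9=10). clock=1
Op 5: insert b.com -> 10.0.0.4 (expiry=1+12=13). clock=1
Op 6: tick 1 -> clock=2.
Op 7: insert a.com -> 10.0.0.1 (expiry=2+8=10). clock=2
Op 8: tick 1 -> clock=3.
Op 9: tick 1 -> clock=4.
Op 10: tick 1 -> clock=5.
Op 11: insert b.com -> 10.0.0.3 (expiry=5+8=13). clock=5
Op 12: tick 1 -> clock=6.
Op 13: insert a.com -> 10.0.0.5 (expiry=6+4=10). clock=6
Op 14: insert a.com -> 10.0.0.3 (expiry=6+12=18). clock=6
Op 15: tick 1 -> clock=7.
Op 16: tick 1 -> clock=8.
Op 17: tick 1 -> clock=9.
Op 18: insert a.com -> 10.0.0.1 (expiry=9+3=12). clock=9
Op 19: tick 1 -> clock=10.
Op 20: tick 1 -> clock=11.
Op 21: tick 1 -> clock=12. purged={a.com}
Op 22: tick 1 -> clock=13. purged={b.com}
Final cache (unexpired): {} -> size=0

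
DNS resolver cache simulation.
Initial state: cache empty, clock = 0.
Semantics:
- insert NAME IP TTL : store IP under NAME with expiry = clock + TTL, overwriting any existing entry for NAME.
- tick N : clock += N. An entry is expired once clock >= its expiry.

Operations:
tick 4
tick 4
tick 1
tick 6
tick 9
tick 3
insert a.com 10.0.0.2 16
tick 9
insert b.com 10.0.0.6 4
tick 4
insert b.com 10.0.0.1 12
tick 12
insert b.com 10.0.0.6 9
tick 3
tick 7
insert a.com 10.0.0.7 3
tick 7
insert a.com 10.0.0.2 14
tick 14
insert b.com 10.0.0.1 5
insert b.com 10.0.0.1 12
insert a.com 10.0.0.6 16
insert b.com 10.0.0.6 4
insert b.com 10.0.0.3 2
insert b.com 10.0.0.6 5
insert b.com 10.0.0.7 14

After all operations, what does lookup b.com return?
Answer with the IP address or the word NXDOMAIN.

Answer: 10.0.0.7

Derivation:
Op 1: tick 4 -> clock=4.
Op 2: tick 4 -> clock=8.
Op 3: tick 1 -> clock=9.
Op 4: tick 6 -> clock=15.
Op 5: tick 9 -> clock=24.
Op 6: tick 3 -> clock=27.
Op 7: insert a.com -> 10.0.0.2 (expiry=27+16=43). clock=27
Op 8: tick 9 -> clock=36.
Op 9: insert b.com -> 10.0.0.6 (expiry=36+4=40). clock=36
Op 10: tick 4 -> clock=40. purged={b.com}
Op 11: insert b.com -> 10.0.0.1 (expiry=40+12=52). clock=40
Op 12: tick 12 -> clock=52. purged={a.com,b.com}
Op 13: insert b.com -> 10.0.0.6 (expiry=52+9=61). clock=52
Op 14: tick 3 -> clock=55.
Op 15: tick 7 -> clock=62. purged={b.com}
Op 16: insert a.com -> 10.0.0.7 (expiry=62+3=65). clock=62
Op 17: tick 7 -> clock=69. purged={a.com}
Op 18: insert a.com -> 10.0.0.2 (expiry=69+14=83). clock=69
Op 19: tick 14 -> clock=83. purged={a.com}
Op 20: insert b.com -> 10.0.0.1 (expiry=83+5=88). clock=83
Op 21: insert b.com -> 10.0.0.1 (expiry=83+12=95). clock=83
Op 22: insert a.com -> 10.0.0.6 (expiry=83+16=99). clock=83
Op 23: insert b.com -> 10.0.0.6 (expiry=83+4=87). clock=83
Op 24: insert b.com -> 10.0.0.3 (expiry=83+2=85). clock=83
Op 25: insert b.com -> 10.0.0.6 (expiry=83+5=88). clock=83
Op 26: insert b.com -> 10.0.0.7 (expiry=83+14=97). clock=83
lookup b.com: present, ip=10.0.0.7 expiry=97 > clock=83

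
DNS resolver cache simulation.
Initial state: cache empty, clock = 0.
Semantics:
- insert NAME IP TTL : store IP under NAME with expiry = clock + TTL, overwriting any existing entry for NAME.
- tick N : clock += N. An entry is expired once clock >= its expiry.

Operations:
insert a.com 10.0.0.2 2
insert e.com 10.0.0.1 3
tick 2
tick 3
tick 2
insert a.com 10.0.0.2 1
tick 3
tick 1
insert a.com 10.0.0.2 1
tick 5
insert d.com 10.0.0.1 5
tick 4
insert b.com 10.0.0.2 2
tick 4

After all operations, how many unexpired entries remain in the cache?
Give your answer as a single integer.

Answer: 0

Derivation:
Op 1: insert a.com -> 10.0.0.2 (expiry=0+2=2). clock=0
Op 2: insert e.com -> 10.0.0.1 (expiry=0+3=3). clock=0
Op 3: tick 2 -> clock=2. purged={a.com}
Op 4: tick 3 -> clock=5. purged={e.com}
Op 5: tick 2 -> clock=7.
Op 6: insert a.com -> 10.0.0.2 (expiry=7+1=8). clock=7
Op 7: tick 3 -> clock=10. purged={a.com}
Op 8: tick 1 -> clock=11.
Op 9: insert a.com -> 10.0.0.2 (expiry=11+1=12). clock=11
Op 10: tick 5 -> clock=16. purged={a.com}
Op 11: insert d.com -> 10.0.0.1 (expiry=16+5=21). clock=16
Op 12: tick 4 -> clock=20.
Op 13: insert b.com -> 10.0.0.2 (expiry=20+2=22). clock=20
Op 14: tick 4 -> clock=24. purged={b.com,d.com}
Final cache (unexpired): {} -> size=0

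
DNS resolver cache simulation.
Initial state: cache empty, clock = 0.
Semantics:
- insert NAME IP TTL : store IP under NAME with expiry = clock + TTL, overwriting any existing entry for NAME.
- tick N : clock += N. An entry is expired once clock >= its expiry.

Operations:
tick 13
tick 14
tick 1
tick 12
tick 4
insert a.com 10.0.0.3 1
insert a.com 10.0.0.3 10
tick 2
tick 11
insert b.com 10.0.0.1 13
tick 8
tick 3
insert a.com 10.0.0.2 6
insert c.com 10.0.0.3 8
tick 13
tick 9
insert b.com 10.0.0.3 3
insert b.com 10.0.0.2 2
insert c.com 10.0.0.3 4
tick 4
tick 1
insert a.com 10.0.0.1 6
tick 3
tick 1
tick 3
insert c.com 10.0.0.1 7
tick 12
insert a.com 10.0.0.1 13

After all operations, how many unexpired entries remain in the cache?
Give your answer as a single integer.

Op 1: tick 13 -> clock=13.
Op 2: tick 14 -> clock=27.
Op 3: tick 1 -> clock=28.
Op 4: tick 12 -> clock=40.
Op 5: tick 4 -> clock=44.
Op 6: insert a.com -> 10.0.0.3 (expiry=44+1=45). clock=44
Op 7: insert a.com -> 10.0.0.3 (expiry=44+10=54). clock=44
Op 8: tick 2 -> clock=46.
Op 9: tick 11 -> clock=57. purged={a.com}
Op 10: insert b.com -> 10.0.0.1 (expiry=57+13=70). clock=57
Op 11: tick 8 -> clock=65.
Op 12: tick 3 -> clock=68.
Op 13: insert a.com -> 10.0.0.2 (expiry=68+6=74). clock=68
Op 14: insert c.com -> 10.0.0.3 (expiry=68+8=76). clock=68
Op 15: tick 13 -> clock=81. purged={a.com,b.com,c.com}
Op 16: tick 9 -> clock=90.
Op 17: insert b.com -> 10.0.0.3 (expiry=90+3=93). clock=90
Op 18: insert b.com -> 10.0.0.2 (expiry=90+2=92). clock=90
Op 19: insert c.com -> 10.0.0.3 (expiry=90+4=94). clock=90
Op 20: tick 4 -> clock=94. purged={b.com,c.com}
Op 21: tick 1 -> clock=95.
Op 22: insert a.com -> 10.0.0.1 (expiry=95+6=101). clock=95
Op 23: tick 3 -> clock=98.
Op 24: tick 1 -> clock=99.
Op 25: tick 3 -> clock=102. purged={a.com}
Op 26: insert c.com -> 10.0.0.1 (expiry=102+7=109). clock=102
Op 27: tick 12 -> clock=114. purged={c.com}
Op 28: insert a.com -> 10.0.0.1 (expiry=114+13=127). clock=114
Final cache (unexpired): {a.com} -> size=1

Answer: 1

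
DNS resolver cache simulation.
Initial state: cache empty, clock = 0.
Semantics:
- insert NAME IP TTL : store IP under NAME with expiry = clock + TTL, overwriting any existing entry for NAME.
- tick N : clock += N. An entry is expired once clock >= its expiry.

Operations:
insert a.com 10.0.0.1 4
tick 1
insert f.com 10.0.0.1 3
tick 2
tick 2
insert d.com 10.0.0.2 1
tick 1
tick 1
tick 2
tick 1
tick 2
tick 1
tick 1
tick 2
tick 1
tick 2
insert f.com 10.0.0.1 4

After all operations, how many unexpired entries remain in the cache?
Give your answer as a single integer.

Answer: 1

Derivation:
Op 1: insert a.com -> 10.0.0.1 (expiry=0+4=4). clock=0
Op 2: tick 1 -> clock=1.
Op 3: insert f.com -> 10.0.0.1 (expiry=1+3=4). clock=1
Op 4: tick 2 -> clock=3.
Op 5: tick 2 -> clock=5. purged={a.com,f.com}
Op 6: insert d.com -> 10.0.0.2 (expiry=5+1=6). clock=5
Op 7: tick 1 -> clock=6. purged={d.com}
Op 8: tick 1 -> clock=7.
Op 9: tick 2 -> clock=9.
Op 10: tick 1 -> clock=10.
Op 11: tick 2 -> clock=12.
Op 12: tick 1 -> clock=13.
Op 13: tick 1 -> clock=14.
Op 14: tick 2 -> clock=16.
Op 15: tick 1 -> clock=17.
Op 16: tick 2 -> clock=19.
Op 17: insert f.com -> 10.0.0.1 (expiry=19+4=23). clock=19
Final cache (unexpired): {f.com} -> size=1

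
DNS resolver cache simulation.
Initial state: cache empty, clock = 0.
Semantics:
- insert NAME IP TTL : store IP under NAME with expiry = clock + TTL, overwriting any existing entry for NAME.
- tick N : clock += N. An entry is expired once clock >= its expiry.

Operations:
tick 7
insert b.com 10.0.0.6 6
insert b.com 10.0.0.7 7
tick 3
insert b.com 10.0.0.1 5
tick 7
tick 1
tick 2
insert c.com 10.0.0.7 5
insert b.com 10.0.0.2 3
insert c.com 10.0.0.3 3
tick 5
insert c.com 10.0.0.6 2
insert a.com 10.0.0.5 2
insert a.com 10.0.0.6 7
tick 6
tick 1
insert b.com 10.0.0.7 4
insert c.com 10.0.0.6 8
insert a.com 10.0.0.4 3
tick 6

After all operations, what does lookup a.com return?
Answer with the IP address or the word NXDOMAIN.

Op 1: tick 7 -> clock=7.
Op 2: insert b.com -> 10.0.0.6 (expiry=7+6=13). clock=7
Op 3: insert b.com -> 10.0.0.7 (expiry=7+7=14). clock=7
Op 4: tick 3 -> clock=10.
Op 5: insert b.com -> 10.0.0.1 (expiry=10+5=15). clock=10
Op 6: tick 7 -> clock=17. purged={b.com}
Op 7: tick 1 -> clock=18.
Op 8: tick 2 -> clock=20.
Op 9: insert c.com -> 10.0.0.7 (expiry=20+5=25). clock=20
Op 10: insert b.com -> 10.0.0.2 (expiry=20+3=23). clock=20
Op 11: insert c.com -> 10.0.0.3 (expiry=20+3=23). clock=20
Op 12: tick 5 -> clock=25. purged={b.com,c.com}
Op 13: insert c.com -> 10.0.0.6 (expiry=25+2=27). clock=25
Op 14: insert a.com -> 10.0.0.5 (expiry=25+2=27). clock=25
Op 15: insert a.com -> 10.0.0.6 (expiry=25+7=32). clock=25
Op 16: tick 6 -> clock=31. purged={c.com}
Op 17: tick 1 -> clock=32. purged={a.com}
Op 18: insert b.com -> 10.0.0.7 (expiry=32+4=36). clock=32
Op 19: insert c.com -> 10.0.0.6 (expiry=32+8=40). clock=32
Op 20: insert a.com -> 10.0.0.4 (expiry=32+3=35). clock=32
Op 21: tick 6 -> clock=38. purged={a.com,b.com}
lookup a.com: not in cache (expired or never inserted)

Answer: NXDOMAIN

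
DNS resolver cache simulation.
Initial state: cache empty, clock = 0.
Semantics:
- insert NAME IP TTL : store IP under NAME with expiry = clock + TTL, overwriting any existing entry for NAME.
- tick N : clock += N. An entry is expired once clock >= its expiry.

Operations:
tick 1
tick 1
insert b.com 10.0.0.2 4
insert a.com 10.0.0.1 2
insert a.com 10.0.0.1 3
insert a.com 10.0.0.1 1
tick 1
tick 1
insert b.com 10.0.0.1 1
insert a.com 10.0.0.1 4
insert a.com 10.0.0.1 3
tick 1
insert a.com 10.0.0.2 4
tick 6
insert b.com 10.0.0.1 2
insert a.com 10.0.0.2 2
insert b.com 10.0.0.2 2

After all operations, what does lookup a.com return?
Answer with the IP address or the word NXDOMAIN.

Op 1: tick 1 -> clock=1.
Op 2: tick 1 -> clock=2.
Op 3: insert b.com -> 10.0.0.2 (expiry=2+4=6). clock=2
Op 4: insert a.com -> 10.0.0.1 (expiry=2+2=4). clock=2
Op 5: insert a.com -> 10.0.0.1 (expiry=2+3=5). clock=2
Op 6: insert a.com -> 10.0.0.1 (expiry=2+1=3). clock=2
Op 7: tick 1 -> clock=3. purged={a.com}
Op 8: tick 1 -> clock=4.
Op 9: insert b.com -> 10.0.0.1 (expiry=4+1=5). clock=4
Op 10: insert a.com -> 10.0.0.1 (expiry=4+4=8). clock=4
Op 11: insert a.com -> 10.0.0.1 (expiry=4+3=7). clock=4
Op 12: tick 1 -> clock=5. purged={b.com}
Op 13: insert a.com -> 10.0.0.2 (expiry=5+4=9). clock=5
Op 14: tick 6 -> clock=11. purged={a.com}
Op 15: insert b.com -> 10.0.0.1 (expiry=11+2=13). clock=11
Op 16: insert a.com -> 10.0.0.2 (expiry=11+2=13). clock=11
Op 17: insert b.com -> 10.0.0.2 (expiry=11+2=13). clock=11
lookup a.com: present, ip=10.0.0.2 expiry=13 > clock=11

Answer: 10.0.0.2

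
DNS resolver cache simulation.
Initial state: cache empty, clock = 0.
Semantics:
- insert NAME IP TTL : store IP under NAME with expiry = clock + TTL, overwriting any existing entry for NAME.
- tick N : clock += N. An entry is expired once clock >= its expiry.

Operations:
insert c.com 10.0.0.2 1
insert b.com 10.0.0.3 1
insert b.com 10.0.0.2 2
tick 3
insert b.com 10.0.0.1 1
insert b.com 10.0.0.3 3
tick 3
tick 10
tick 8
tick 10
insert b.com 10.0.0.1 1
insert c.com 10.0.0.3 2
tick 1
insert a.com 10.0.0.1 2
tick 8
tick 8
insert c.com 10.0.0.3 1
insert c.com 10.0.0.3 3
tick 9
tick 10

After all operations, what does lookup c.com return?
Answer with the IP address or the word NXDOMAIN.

Answer: NXDOMAIN

Derivation:
Op 1: insert c.com -> 10.0.0.2 (expiry=0+1=1). clock=0
Op 2: insert b.com -> 10.0.0.3 (expiry=0+1=1). clock=0
Op 3: insert b.com -> 10.0.0.2 (expiry=0+2=2). clock=0
Op 4: tick 3 -> clock=3. purged={b.com,c.com}
Op 5: insert b.com -> 10.0.0.1 (expiry=3+1=4). clock=3
Op 6: insert b.com -> 10.0.0.3 (expiry=3+3=6). clock=3
Op 7: tick 3 -> clock=6. purged={b.com}
Op 8: tick 10 -> clock=16.
Op 9: tick 8 -> clock=24.
Op 10: tick 10 -> clock=34.
Op 11: insert b.com -> 10.0.0.1 (expiry=34+1=35). clock=34
Op 12: insert c.com -> 10.0.0.3 (expiry=34+2=36). clock=34
Op 13: tick 1 -> clock=35. purged={b.com}
Op 14: insert a.com -> 10.0.0.1 (expiry=35+2=37). clock=35
Op 15: tick 8 -> clock=43. purged={a.com,c.com}
Op 16: tick 8 -> clock=51.
Op 17: insert c.com -> 10.0.0.3 (expiry=51+1=52). clock=51
Op 18: insert c.com -> 10.0.0.3 (expiry=51+3=54). clock=51
Op 19: tick 9 -> clock=60. purged={c.com}
Op 20: tick 10 -> clock=70.
lookup c.com: not in cache (expired or never inserted)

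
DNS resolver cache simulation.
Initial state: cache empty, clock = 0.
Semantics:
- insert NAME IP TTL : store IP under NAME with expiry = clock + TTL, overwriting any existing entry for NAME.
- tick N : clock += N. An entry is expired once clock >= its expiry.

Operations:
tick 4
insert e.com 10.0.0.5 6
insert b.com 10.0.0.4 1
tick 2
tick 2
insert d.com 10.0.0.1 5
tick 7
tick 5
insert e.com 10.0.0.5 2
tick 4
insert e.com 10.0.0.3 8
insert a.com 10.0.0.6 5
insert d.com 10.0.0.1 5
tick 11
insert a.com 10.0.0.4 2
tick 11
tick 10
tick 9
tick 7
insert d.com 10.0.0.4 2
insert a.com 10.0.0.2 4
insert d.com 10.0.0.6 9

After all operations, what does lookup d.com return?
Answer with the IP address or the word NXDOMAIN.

Op 1: tick 4 -> clock=4.
Op 2: insert e.com -> 10.0.0.5 (expiry=4+6=10). clock=4
Op 3: insert b.com -> 10.0.0.4 (expiry=4+1=5). clock=4
Op 4: tick 2 -> clock=6. purged={b.com}
Op 5: tick 2 -> clock=8.
Op 6: insert d.com -> 10.0.0.1 (expiry=8+5=13). clock=8
Op 7: tick 7 -> clock=15. purged={d.com,e.com}
Op 8: tick 5 -> clock=20.
Op 9: insert e.com -> 10.0.0.5 (expiry=20+2=22). clock=20
Op 10: tick 4 -> clock=24. purged={e.com}
Op 11: insert e.com -> 10.0.0.3 (expiry=24+8=32). clock=24
Op 12: insert a.com -> 10.0.0.6 (expiry=24+5=29). clock=24
Op 13: insert d.com -> 10.0.0.1 (expiry=24+5=29). clock=24
Op 14: tick 11 -> clock=35. purged={a.com,d.com,e.com}
Op 15: insert a.com -> 10.0.0.4 (expiry=35+2=37). clock=35
Op 16: tick 11 -> clock=46. purged={a.com}
Op 17: tick 10 -> clock=56.
Op 18: tick 9 -> clock=65.
Op 19: tick 7 -> clock=72.
Op 20: insert d.com -> 10.0.0.4 (expiry=72+2=74). clock=72
Op 21: insert a.com -> 10.0.0.2 (expiry=72+4=76). clock=72
Op 22: insert d.com -> 10.0.0.6 (expiry=72+9=81). clock=72
lookup d.com: present, ip=10.0.0.6 expiry=81 > clock=72

Answer: 10.0.0.6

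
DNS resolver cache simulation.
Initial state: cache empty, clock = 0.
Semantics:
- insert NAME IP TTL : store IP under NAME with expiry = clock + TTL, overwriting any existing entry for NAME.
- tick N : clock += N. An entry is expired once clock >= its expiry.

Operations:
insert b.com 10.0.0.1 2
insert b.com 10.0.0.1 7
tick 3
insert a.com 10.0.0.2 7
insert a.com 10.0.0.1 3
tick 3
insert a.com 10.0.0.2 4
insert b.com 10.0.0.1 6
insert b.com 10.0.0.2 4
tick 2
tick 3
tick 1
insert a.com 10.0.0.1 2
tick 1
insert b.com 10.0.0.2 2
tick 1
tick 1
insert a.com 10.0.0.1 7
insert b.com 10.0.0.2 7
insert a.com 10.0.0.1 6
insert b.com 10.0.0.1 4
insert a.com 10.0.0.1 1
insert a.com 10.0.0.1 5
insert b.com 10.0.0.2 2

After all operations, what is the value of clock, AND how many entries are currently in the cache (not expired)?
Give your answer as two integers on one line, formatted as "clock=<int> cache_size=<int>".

Answer: clock=15 cache_size=2

Derivation:
Op 1: insert b.com -> 10.0.0.1 (expiry=0+2=2). clock=0
Op 2: insert b.com -> 10.0.0.1 (expiry=0+7=7). clock=0
Op 3: tick 3 -> clock=3.
Op 4: insert a.com -> 10.0.0.2 (expiry=3+7=10). clock=3
Op 5: insert a.com -> 10.0.0.1 (expiry=3+3=6). clock=3
Op 6: tick 3 -> clock=6. purged={a.com}
Op 7: insert a.com -> 10.0.0.2 (expiry=6+4=10). clock=6
Op 8: insert b.com -> 10.0.0.1 (expiry=6+6=12). clock=6
Op 9: insert b.com -> 10.0.0.2 (expiry=6+4=10). clock=6
Op 10: tick 2 -> clock=8.
Op 11: tick 3 -> clock=11. purged={a.com,b.com}
Op 12: tick 1 -> clock=12.
Op 13: insert a.com -> 10.0.0.1 (expiry=12+2=14). clock=12
Op 14: tick 1 -> clock=13.
Op 15: insert b.com -> 10.0.0.2 (expiry=13+2=15). clock=13
Op 16: tick 1 -> clock=14. purged={a.com}
Op 17: tick 1 -> clock=15. purged={b.com}
Op 18: insert a.com -> 10.0.0.1 (expiry=15+7=22). clock=15
Op 19: insert b.com -> 10.0.0.2 (expiry=15+7=22). clock=15
Op 20: insert a.com -> 10.0.0.1 (expiry=15+6=21). clock=15
Op 21: insert b.com -> 10.0.0.1 (expiry=15+4=19). clock=15
Op 22: insert a.com -> 10.0.0.1 (expiry=15+1=16). clock=15
Op 23: insert a.com -> 10.0.0.1 (expiry=15+5=20). clock=15
Op 24: insert b.com -> 10.0.0.2 (expiry=15+2=17). clock=15
Final clock = 15
Final cache (unexpired): {a.com,b.com} -> size=2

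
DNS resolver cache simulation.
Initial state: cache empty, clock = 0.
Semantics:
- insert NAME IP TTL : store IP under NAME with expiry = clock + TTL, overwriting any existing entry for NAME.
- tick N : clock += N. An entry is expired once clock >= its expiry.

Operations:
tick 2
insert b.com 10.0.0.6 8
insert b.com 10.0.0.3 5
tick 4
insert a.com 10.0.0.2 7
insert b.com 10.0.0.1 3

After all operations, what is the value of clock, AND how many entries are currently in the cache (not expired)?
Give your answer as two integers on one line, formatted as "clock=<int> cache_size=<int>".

Answer: clock=6 cache_size=2

Derivation:
Op 1: tick 2 -> clock=2.
Op 2: insert b.com -> 10.0.0.6 (expiry=2+8=10). clock=2
Op 3: insert b.com -> 10.0.0.3 (expiry=2+5=7). clock=2
Op 4: tick 4 -> clock=6.
Op 5: insert a.com -> 10.0.0.2 (expiry=6+7=13). clock=6
Op 6: insert b.com -> 10.0.0.1 (expiry=6+3=9). clock=6
Final clock = 6
Final cache (unexpired): {a.com,b.com} -> size=2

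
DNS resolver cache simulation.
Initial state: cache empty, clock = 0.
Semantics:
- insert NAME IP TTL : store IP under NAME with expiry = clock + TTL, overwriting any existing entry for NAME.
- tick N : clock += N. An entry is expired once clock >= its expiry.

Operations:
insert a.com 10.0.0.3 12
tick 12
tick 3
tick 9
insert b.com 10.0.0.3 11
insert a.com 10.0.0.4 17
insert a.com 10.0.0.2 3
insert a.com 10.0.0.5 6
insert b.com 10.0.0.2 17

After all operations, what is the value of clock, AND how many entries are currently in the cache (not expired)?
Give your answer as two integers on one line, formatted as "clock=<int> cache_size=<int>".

Answer: clock=24 cache_size=2

Derivation:
Op 1: insert a.com -> 10.0.0.3 (expiry=0+12=12). clock=0
Op 2: tick 12 -> clock=12. purged={a.com}
Op 3: tick 3 -> clock=15.
Op 4: tick 9 -> clock=24.
Op 5: insert b.com -> 10.0.0.3 (expiry=24+11=35). clock=24
Op 6: insert a.com -> 10.0.0.4 (expiry=24+17=41). clock=24
Op 7: insert a.com -> 10.0.0.2 (expiry=24+3=27). clock=24
Op 8: insert a.com -> 10.0.0.5 (expiry=24+6=30). clock=24
Op 9: insert b.com -> 10.0.0.2 (expiry=24+17=41). clock=24
Final clock = 24
Final cache (unexpired): {a.com,b.com} -> size=2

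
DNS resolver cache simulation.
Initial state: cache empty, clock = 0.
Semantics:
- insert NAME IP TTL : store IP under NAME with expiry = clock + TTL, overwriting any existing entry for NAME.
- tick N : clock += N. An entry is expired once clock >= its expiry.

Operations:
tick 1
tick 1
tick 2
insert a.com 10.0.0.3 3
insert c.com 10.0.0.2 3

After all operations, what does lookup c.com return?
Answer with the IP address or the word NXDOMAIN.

Op 1: tick 1 -> clock=1.
Op 2: tick 1 -> clock=2.
Op 3: tick 2 -> clock=4.
Op 4: insert a.com -> 10.0.0.3 (expiry=4+3=7). clock=4
Op 5: insert c.com -> 10.0.0.2 (expiry=4+3=7). clock=4
lookup c.com: present, ip=10.0.0.2 expiry=7 > clock=4

Answer: 10.0.0.2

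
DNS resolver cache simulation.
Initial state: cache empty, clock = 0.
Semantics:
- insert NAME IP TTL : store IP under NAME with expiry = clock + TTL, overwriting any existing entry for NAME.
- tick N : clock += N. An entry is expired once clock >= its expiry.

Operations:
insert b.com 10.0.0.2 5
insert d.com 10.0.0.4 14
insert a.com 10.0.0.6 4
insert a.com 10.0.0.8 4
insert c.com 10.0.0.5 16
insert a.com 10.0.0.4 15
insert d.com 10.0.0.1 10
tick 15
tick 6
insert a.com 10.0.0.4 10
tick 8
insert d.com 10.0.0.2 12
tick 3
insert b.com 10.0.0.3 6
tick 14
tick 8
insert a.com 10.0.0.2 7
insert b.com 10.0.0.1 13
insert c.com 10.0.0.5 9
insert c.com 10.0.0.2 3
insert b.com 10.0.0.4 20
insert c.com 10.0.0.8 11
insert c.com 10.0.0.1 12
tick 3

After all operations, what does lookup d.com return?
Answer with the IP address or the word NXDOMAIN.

Op 1: insert b.com -> 10.0.0.2 (expiry=0+5=5). clock=0
Op 2: insert d.com -> 10.0.0.4 (expiry=0+14=14). clock=0
Op 3: insert a.com -> 10.0.0.6 (expiry=0+4=4). clock=0
Op 4: insert a.com -> 10.0.0.8 (expiry=0+4=4). clock=0
Op 5: insert c.com -> 10.0.0.5 (expiry=0+16=16). clock=0
Op 6: insert a.com -> 10.0.0.4 (expiry=0+15=15). clock=0
Op 7: insert d.com -> 10.0.0.1 (expiry=0+10=10). clock=0
Op 8: tick 15 -> clock=15. purged={a.com,b.com,d.com}
Op 9: tick 6 -> clock=21. purged={c.com}
Op 10: insert a.com -> 10.0.0.4 (expiry=21+10=31). clock=21
Op 11: tick 8 -> clock=29.
Op 12: insert d.com -> 10.0.0.2 (expiry=29+12=41). clock=29
Op 13: tick 3 -> clock=32. purged={a.com}
Op 14: insert b.com -> 10.0.0.3 (expiry=32+6=38). clock=32
Op 15: tick 14 -> clock=46. purged={b.com,d.com}
Op 16: tick 8 -> clock=54.
Op 17: insert a.com -> 10.0.0.2 (expiry=54+7=61). clock=54
Op 18: insert b.com -> 10.0.0.1 (expiry=54+13=67). clock=54
Op 19: insert c.com -> 10.0.0.5 (expiry=54+9=63). clock=54
Op 20: insert c.com -> 10.0.0.2 (expiry=54+3=57). clock=54
Op 21: insert b.com -> 10.0.0.4 (expiry=54+20=74). clock=54
Op 22: insert c.com -> 10.0.0.8 (expiry=54+11=65). clock=54
Op 23: insert c.com -> 10.0.0.1 (expiry=54+12=66). clock=54
Op 24: tick 3 -> clock=57.
lookup d.com: not in cache (expired or never inserted)

Answer: NXDOMAIN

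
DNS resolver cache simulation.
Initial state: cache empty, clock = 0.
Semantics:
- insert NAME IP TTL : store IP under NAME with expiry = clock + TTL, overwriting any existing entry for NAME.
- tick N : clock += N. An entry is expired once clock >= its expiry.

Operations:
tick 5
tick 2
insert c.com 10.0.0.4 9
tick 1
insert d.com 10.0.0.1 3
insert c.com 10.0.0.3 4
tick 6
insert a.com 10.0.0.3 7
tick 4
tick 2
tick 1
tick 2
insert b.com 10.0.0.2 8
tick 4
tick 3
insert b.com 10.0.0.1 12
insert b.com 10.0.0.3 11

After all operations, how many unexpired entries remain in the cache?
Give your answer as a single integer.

Op 1: tick 5 -> clock=5.
Op 2: tick 2 -> clock=7.
Op 3: insert c.com -> 10.0.0.4 (expiry=7+9=16). clock=7
Op 4: tick 1 -> clock=8.
Op 5: insert d.com -> 10.0.0.1 (expiry=8+3=11). clock=8
Op 6: insert c.com -> 10.0.0.3 (expiry=8+4=12). clock=8
Op 7: tick 6 -> clock=14. purged={c.com,d.com}
Op 8: insert a.com -> 10.0.0.3 (expiry=14+7=21). clock=14
Op 9: tick 4 -> clock=18.
Op 10: tick 2 -> clock=20.
Op 11: tick 1 -> clock=21. purged={a.com}
Op 12: tick 2 -> clock=23.
Op 13: insert b.com -> 10.0.0.2 (expiry=23+8=31). clock=23
Op 14: tick 4 -> clock=27.
Op 15: tick 3 -> clock=30.
Op 16: insert b.com -> 10.0.0.1 (expiry=30+12=42). clock=30
Op 17: insert b.com -> 10.0.0.3 (expiry=30+11=41). clock=30
Final cache (unexpired): {b.com} -> size=1

Answer: 1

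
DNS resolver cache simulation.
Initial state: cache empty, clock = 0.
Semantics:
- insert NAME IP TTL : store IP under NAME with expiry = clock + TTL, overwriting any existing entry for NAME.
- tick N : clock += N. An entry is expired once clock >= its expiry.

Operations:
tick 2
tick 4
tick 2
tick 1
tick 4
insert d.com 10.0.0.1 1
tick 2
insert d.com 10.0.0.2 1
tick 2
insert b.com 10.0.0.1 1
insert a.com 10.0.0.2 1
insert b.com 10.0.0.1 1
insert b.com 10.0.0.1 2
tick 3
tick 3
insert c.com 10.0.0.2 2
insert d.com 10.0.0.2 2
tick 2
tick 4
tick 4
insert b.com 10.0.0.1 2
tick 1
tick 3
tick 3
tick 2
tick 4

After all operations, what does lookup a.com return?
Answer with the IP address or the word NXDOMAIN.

Answer: NXDOMAIN

Derivation:
Op 1: tick 2 -> clock=2.
Op 2: tick 4 -> clock=6.
Op 3: tick 2 -> clock=8.
Op 4: tick 1 -> clock=9.
Op 5: tick 4 -> clock=13.
Op 6: insert d.com -> 10.0.0.1 (expiry=13+1=14). clock=13
Op 7: tick 2 -> clock=15. purged={d.com}
Op 8: insert d.com -> 10.0.0.2 (expiry=15+1=16). clock=15
Op 9: tick 2 -> clock=17. purged={d.com}
Op 10: insert b.com -> 10.0.0.1 (expiry=17+1=18). clock=17
Op 11: insert a.com -> 10.0.0.2 (expiry=17+1=18). clock=17
Op 12: insert b.com -> 10.0.0.1 (expiry=17+1=18). clock=17
Op 13: insert b.com -> 10.0.0.1 (expiry=17+2=19). clock=17
Op 14: tick 3 -> clock=20. purged={a.com,b.com}
Op 15: tick 3 -> clock=23.
Op 16: insert c.com -> 10.0.0.2 (expiry=23+2=25). clock=23
Op 17: insert d.com -> 10.0.0.2 (expiry=23+2=25). clock=23
Op 18: tick 2 -> clock=25. purged={c.com,d.com}
Op 19: tick 4 -> clock=29.
Op 20: tick 4 -> clock=33.
Op 21: insert b.com -> 10.0.0.1 (expiry=33+2=35). clock=33
Op 22: tick 1 -> clock=34.
Op 23: tick 3 -> clock=37. purged={b.com}
Op 24: tick 3 -> clock=40.
Op 25: tick 2 -> clock=42.
Op 26: tick 4 -> clock=46.
lookup a.com: not in cache (expired or never inserted)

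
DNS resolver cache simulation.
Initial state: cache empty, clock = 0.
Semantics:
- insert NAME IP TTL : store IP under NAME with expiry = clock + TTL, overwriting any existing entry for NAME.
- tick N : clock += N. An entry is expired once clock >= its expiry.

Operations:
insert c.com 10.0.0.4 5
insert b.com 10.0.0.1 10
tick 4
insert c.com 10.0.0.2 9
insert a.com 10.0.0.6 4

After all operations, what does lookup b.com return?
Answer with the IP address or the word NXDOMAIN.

Op 1: insert c.com -> 10.0.0.4 (expiry=0+5=5). clock=0
Op 2: insert b.com -> 10.0.0.1 (expiry=0+10=10). clock=0
Op 3: tick 4 -> clock=4.
Op 4: insert c.com -> 10.0.0.2 (expiry=4+9=13). clock=4
Op 5: insert a.com -> 10.0.0.6 (expiry=4+4=8). clock=4
lookup b.com: present, ip=10.0.0.1 expiry=10 > clock=4

Answer: 10.0.0.1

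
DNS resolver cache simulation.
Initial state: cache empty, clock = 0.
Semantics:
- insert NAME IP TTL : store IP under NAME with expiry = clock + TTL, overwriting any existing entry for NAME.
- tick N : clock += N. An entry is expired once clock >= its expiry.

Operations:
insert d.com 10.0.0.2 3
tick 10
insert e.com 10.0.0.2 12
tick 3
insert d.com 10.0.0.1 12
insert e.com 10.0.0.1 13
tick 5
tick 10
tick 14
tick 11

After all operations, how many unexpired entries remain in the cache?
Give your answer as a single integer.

Answer: 0

Derivation:
Op 1: insert d.com -> 10.0.0.2 (expiry=0+3=3). clock=0
Op 2: tick 10 -> clock=10. purged={d.com}
Op 3: insert e.com -> 10.0.0.2 (expiry=10+12=22). clock=10
Op 4: tick 3 -> clock=13.
Op 5: insert d.com -> 10.0.0.1 (expiry=13+12=25). clock=13
Op 6: insert e.com -> 10.0.0.1 (expiry=13+13=26). clock=13
Op 7: tick 5 -> clock=18.
Op 8: tick 10 -> clock=28. purged={d.com,e.com}
Op 9: tick 14 -> clock=42.
Op 10: tick 11 -> clock=53.
Final cache (unexpired): {} -> size=0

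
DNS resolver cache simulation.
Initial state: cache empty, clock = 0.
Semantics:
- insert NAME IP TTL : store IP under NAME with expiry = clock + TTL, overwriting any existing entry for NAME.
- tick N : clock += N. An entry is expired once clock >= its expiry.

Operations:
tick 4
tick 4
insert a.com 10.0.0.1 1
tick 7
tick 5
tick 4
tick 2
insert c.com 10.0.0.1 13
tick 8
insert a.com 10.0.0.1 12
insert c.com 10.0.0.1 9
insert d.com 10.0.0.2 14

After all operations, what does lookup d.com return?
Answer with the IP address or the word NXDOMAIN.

Op 1: tick 4 -> clock=4.
Op 2: tick 4 -> clock=8.
Op 3: insert a.com -> 10.0.0.1 (expiry=8+1=9). clock=8
Op 4: tick 7 -> clock=15. purged={a.com}
Op 5: tick 5 -> clock=20.
Op 6: tick 4 -> clock=24.
Op 7: tick 2 -> clock=26.
Op 8: insert c.com -> 10.0.0.1 (expiry=26+13=39). clock=26
Op 9: tick 8 -> clock=34.
Op 10: insert a.com -> 10.0.0.1 (expiry=34+12=46). clock=34
Op 11: insert c.com -> 10.0.0.1 (expiry=34+9=43). clock=34
Op 12: insert d.com -> 10.0.0.2 (expiry=34+14=48). clock=34
lookup d.com: present, ip=10.0.0.2 expiry=48 > clock=34

Answer: 10.0.0.2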